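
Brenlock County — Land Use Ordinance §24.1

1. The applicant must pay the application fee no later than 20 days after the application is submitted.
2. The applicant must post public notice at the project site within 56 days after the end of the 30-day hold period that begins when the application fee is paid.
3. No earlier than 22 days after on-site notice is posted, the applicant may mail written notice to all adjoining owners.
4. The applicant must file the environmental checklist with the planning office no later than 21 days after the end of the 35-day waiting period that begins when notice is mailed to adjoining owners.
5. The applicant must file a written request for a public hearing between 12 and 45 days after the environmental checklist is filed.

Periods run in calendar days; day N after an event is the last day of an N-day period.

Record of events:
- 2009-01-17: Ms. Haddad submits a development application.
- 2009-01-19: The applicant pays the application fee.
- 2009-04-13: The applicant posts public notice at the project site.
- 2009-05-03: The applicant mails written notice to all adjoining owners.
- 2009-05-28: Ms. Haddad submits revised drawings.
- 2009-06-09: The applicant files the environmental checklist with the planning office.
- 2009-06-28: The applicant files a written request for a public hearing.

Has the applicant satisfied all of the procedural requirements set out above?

(1) due by 2009-01-17 + 20 days = 2009-02-06; done 2009-01-19 — timely.
(2) due by 2009-02-18 + 56 days = 2009-04-15; done 2009-04-13 — timely.
(3) permitted from 2009-04-13 + 22 days = 2009-05-05 onward; done 2009-05-03 — 2 days too early.

No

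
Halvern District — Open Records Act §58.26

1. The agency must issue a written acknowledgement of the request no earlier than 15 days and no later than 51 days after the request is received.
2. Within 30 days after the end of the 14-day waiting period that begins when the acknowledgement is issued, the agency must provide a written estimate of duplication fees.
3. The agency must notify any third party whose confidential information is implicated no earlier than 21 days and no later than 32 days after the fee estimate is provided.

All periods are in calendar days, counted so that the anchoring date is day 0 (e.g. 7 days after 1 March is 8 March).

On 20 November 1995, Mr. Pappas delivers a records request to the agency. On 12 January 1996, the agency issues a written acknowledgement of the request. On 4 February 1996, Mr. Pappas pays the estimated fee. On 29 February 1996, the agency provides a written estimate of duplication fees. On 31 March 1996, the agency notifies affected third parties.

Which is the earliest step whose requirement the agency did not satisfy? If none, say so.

Step 1

Step 1: the window is 15–51 days after 20 November 1995 (when the request is received), so 5 December 1995 through 10 January 1996; done 12 January 1996 — 2 days after the window closed.
That is the first point of non-compliance.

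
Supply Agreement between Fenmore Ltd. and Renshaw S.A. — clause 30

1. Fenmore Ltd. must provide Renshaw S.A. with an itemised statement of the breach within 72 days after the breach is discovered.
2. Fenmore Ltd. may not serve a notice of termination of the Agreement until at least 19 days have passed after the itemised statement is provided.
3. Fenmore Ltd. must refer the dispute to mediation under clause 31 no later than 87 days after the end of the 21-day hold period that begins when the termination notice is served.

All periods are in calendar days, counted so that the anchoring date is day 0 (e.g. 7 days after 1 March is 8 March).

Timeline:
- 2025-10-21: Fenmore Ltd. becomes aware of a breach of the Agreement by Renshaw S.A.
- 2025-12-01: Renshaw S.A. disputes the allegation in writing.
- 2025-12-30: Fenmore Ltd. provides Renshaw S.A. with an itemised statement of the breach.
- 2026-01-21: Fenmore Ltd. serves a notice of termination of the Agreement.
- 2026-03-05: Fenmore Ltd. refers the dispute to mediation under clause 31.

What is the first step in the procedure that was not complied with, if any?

None — every step was satisfied

(1) due by 2025-10-21 + 72 days = 2026-01-01; done 2025-12-30 — timely.
(2) permitted from 2025-12-30 + 19 days = 2026-01-18 onward; 2026-01-21 is on or after that date.
(3) due by 2026-02-11 + 87 days = 2026-05-09; done 2026-03-05 — timely.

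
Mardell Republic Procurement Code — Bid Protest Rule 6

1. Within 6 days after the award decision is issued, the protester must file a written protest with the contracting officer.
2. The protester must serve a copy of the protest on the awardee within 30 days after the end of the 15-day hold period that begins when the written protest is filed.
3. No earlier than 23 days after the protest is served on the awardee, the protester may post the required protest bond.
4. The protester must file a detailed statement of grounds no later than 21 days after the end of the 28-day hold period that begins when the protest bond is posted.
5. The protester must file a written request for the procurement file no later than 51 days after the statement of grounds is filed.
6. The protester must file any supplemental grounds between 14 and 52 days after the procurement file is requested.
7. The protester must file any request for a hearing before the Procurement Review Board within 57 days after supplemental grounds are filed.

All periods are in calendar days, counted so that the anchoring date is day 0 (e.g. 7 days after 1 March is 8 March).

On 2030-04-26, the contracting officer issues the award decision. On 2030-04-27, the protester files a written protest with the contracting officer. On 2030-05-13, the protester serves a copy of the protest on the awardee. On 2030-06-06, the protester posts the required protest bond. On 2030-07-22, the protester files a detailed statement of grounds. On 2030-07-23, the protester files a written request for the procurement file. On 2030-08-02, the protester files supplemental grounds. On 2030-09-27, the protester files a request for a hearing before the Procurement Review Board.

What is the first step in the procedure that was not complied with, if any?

(1) due by 2030-04-26 + 6 days = 2030-05-02; completed 2030-04-27, before the deadline.
(2) due by 2030-05-12 + 30 days = 2030-06-11; 2030-05-13 is within that limit.
(3) permitted from 2030-05-13 + 23 days = 2030-06-05 onward; done 2030-06-06 — permitted.
(4) due by 2030-07-04 + 21 days = 2030-07-25; completed 2030-07-22, before the deadline.
(5) due by 2030-07-22 + 51 days = 2030-09-11; 2030-07-23 is within that limit.
(6) the permitted window runs from 2030-07-23 + 14 = 2030-08-06 to 2030-07-23 + 52 = 2030-09-13; 2030-08-02 is 4 days too early.

Step 6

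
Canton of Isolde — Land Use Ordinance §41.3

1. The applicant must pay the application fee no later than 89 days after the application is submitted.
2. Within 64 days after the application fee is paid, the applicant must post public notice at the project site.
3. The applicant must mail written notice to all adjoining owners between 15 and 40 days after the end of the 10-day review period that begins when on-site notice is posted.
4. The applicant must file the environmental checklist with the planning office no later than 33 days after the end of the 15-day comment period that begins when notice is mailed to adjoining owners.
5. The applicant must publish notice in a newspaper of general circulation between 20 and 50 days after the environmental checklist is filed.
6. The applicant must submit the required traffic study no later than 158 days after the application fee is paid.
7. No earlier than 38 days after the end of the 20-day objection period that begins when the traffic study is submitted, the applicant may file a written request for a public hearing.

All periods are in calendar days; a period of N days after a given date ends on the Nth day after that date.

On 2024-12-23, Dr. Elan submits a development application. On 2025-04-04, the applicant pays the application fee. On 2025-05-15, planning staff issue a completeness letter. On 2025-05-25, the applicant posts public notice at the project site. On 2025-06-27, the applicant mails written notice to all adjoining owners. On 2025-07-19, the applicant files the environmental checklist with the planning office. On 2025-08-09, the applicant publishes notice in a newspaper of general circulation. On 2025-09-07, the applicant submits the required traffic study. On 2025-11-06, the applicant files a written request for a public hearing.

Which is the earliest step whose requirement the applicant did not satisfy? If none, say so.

(1) due by 2024-12-23 + 89 days = 2025-03-22; done 2025-04-04 — 13 days late.
That is the first point of non-compliance.

Step 1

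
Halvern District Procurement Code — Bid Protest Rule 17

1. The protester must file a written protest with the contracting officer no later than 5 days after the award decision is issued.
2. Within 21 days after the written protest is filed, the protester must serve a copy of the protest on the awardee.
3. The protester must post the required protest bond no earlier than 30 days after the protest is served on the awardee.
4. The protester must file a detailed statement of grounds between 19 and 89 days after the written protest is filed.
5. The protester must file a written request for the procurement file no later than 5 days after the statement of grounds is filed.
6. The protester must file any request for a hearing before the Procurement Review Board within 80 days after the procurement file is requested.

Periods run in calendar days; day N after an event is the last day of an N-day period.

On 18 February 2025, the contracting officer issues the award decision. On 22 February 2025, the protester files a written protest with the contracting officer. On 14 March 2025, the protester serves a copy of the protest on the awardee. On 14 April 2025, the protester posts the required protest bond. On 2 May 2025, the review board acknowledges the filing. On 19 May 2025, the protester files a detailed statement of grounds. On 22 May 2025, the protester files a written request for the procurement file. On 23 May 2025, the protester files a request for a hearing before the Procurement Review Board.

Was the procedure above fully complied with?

Yes

Step 1: 5 days after 18 February 2025 (when the award decision is issued) is 23 February 2025; completed 22 February 2025, before the deadline.
Step 2: 21 days after 22 February 2025 (when the written protest is filed) is 15 March 2025; done 14 March 2025 — timely.
Step 3: the earliest permitted date is 30 days after 14 March 2025 (when the protest is served on the awardee), i.e. 13 April 2025; done 14 April 2025, after the minimum wait.
Step 4: the window is 19–89 days after 22 February 2025 (when the written protest is filed), so 13 March 2025 through 22 May 2025; 19 May 2025 falls inside that range.
Step 5: 5 days after 19 May 2025 (when the statement of grounds is filed) is 24 May 2025; done 22 May 2025 — timely.
Step 6: 80 days after 22 May 2025 (when the procurement file is requested) is 10 August 2025; completed 23 May 2025, before the deadline.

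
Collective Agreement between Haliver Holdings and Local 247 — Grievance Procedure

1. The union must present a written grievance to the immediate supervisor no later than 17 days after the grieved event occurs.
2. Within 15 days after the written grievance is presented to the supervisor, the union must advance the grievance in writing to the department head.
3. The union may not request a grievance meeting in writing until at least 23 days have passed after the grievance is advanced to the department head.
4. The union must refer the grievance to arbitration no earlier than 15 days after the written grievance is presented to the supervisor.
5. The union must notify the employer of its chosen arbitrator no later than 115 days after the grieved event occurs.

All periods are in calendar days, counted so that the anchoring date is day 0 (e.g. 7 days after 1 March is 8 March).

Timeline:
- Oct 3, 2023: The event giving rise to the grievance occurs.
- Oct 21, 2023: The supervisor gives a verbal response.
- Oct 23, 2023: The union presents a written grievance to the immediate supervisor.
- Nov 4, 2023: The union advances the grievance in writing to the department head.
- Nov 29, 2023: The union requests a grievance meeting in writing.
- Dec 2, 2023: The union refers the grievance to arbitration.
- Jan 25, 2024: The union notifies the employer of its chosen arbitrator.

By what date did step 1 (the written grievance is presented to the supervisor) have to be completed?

Oct 20, 2023

Step 1 runs from Oct 3, 2023, when the grieved event occurs. 17 days after Oct 3, 2023 is Oct 20, 2023.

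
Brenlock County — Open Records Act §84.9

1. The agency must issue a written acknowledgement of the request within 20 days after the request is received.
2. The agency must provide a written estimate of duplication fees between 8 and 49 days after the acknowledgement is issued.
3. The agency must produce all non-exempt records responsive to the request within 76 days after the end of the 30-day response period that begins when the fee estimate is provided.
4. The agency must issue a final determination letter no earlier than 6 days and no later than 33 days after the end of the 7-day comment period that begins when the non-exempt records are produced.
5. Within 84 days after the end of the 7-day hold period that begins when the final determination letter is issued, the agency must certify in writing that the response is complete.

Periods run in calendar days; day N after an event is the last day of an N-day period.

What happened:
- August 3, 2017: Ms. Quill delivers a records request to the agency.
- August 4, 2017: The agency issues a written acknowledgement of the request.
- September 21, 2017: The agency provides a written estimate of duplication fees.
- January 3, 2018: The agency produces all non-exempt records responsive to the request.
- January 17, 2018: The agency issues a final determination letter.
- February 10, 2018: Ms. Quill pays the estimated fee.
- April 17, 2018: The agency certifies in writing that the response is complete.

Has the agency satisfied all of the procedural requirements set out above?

Yes

(1) due by August 3, 2017 + 20 days = August 23, 2017; August 4, 2017 is within that limit.
(2) the permitted window runs from August 4, 2017 + 8 = August 12, 2017 to August 4, 2017 + 49 = September 22, 2017; done September 21, 2017 — within the window.
(3) due by October 21, 2017 + 76 days = January 5, 2018; completed January 3, 2018, before the deadline.
(4) the permitted window runs from January 10, 2018 + 6 = January 16, 2018 to January 10, 2018 + 33 = February 12, 2018; January 17, 2018 falls inside that range.
(5) due by January 24, 2018 + 84 days = April 18, 2018; done April 17, 2018 — timely.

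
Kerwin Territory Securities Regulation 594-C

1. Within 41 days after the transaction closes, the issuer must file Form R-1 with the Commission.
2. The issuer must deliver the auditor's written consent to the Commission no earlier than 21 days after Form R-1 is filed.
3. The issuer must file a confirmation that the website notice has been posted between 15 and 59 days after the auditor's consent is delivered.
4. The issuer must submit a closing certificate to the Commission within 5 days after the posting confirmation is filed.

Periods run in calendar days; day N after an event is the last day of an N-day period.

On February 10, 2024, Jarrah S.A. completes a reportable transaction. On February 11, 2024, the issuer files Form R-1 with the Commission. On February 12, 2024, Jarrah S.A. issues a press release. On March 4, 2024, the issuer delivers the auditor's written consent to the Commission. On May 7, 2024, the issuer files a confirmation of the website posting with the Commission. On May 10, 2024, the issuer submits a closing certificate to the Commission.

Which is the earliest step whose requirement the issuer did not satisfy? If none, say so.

Step 3

(1) due by February 10, 2024 + 41 days = March 22, 2024; February 11, 2024 is within that limit.
(2) permitted from February 11, 2024 + 21 days = March 3, 2024 onward; done March 4, 2024, after the minimum wait.
(3) the permitted window runs from March 4, 2024 + 15 = March 19, 2024 to March 4, 2024 + 59 = May 2, 2024; May 7, 2024 is 5 days past the end of the window.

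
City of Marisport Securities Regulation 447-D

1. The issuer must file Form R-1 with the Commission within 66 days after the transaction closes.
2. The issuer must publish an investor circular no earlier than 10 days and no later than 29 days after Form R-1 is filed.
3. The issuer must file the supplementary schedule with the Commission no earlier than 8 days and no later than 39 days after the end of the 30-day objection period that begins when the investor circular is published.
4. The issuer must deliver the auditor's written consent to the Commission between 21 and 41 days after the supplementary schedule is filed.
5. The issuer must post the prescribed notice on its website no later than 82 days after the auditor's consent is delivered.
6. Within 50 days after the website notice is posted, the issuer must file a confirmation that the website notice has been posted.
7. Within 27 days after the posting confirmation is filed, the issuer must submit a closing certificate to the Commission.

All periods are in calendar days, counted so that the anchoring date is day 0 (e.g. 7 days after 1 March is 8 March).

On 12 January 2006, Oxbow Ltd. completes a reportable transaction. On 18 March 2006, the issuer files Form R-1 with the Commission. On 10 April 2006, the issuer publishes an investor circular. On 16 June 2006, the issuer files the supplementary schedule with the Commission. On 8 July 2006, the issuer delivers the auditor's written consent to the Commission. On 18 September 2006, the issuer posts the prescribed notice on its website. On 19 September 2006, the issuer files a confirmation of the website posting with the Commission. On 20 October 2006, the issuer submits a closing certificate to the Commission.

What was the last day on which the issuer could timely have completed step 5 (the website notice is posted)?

Step 5 runs from 8 July 2006, when the auditor's consent is delivered. 82 days after 8 July 2006 is 28 September 2006.

28 September 2006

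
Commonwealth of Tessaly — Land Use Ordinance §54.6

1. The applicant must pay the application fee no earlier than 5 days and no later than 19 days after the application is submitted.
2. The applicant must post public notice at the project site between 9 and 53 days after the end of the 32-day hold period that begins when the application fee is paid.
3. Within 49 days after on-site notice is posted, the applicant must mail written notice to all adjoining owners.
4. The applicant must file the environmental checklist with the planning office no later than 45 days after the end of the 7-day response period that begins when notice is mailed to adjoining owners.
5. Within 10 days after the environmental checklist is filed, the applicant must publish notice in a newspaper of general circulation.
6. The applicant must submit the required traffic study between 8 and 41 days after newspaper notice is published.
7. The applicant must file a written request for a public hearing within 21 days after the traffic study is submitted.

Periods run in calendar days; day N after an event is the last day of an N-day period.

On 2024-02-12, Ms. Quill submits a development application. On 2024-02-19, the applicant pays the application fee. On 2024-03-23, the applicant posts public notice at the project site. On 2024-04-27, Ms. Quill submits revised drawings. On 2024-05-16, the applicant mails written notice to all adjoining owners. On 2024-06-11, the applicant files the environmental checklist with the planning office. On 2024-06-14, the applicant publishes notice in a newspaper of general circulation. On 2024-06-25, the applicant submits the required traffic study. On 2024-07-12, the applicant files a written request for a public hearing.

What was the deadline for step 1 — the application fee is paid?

Step 1 runs from 2024-02-12, when the application is submitted. The window is 5–19 days after 2024-02-12; it closes on 2024-03-02.

2024-03-02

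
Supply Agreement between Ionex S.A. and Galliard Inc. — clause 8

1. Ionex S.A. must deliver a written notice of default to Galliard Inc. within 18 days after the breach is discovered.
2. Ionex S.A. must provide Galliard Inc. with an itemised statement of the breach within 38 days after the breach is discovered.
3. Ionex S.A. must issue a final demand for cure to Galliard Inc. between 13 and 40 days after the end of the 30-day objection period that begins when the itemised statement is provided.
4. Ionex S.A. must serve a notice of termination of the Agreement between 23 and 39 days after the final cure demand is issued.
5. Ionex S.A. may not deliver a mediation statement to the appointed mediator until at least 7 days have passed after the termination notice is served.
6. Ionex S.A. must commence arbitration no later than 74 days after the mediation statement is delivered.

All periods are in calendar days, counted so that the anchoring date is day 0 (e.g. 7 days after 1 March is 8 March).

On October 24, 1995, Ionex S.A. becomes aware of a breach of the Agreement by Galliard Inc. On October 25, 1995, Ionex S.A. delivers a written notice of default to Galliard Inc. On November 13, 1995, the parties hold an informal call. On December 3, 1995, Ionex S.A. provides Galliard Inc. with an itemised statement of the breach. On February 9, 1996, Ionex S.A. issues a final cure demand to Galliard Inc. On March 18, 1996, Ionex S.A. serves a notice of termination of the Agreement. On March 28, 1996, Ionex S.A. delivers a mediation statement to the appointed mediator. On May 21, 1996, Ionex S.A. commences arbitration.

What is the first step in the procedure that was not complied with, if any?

Step 2

(1) due by October 24, 1995 + 18 days = November 11, 1995; done October 25, 1995 — timely.
(2) due by October 24, 1995 + 38 days = December 1, 1995; done December 3, 1995 — 2 days late.
That is the first point of non-compliance.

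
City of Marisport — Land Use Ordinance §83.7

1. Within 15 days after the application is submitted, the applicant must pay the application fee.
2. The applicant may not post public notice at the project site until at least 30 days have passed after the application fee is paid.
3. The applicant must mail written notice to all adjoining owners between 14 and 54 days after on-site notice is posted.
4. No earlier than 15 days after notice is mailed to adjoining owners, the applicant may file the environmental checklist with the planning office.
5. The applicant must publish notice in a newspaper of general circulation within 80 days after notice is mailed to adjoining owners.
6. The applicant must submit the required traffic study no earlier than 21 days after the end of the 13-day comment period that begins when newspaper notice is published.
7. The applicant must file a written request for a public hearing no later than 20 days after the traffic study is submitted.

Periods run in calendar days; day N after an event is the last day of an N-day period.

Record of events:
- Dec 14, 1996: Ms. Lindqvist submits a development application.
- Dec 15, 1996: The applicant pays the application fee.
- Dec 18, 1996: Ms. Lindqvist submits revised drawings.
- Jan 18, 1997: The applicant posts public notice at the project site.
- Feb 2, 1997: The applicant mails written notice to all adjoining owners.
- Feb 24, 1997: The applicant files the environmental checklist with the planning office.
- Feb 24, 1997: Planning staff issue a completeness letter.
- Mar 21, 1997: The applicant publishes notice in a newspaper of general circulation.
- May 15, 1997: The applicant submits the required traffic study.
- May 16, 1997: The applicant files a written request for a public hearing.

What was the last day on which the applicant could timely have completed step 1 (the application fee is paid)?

Step 1 runs from Dec 14, 1996, when the application is submitted. 15 days after Dec 14, 1996 is Dec 29, 1996.

Dec 29, 1996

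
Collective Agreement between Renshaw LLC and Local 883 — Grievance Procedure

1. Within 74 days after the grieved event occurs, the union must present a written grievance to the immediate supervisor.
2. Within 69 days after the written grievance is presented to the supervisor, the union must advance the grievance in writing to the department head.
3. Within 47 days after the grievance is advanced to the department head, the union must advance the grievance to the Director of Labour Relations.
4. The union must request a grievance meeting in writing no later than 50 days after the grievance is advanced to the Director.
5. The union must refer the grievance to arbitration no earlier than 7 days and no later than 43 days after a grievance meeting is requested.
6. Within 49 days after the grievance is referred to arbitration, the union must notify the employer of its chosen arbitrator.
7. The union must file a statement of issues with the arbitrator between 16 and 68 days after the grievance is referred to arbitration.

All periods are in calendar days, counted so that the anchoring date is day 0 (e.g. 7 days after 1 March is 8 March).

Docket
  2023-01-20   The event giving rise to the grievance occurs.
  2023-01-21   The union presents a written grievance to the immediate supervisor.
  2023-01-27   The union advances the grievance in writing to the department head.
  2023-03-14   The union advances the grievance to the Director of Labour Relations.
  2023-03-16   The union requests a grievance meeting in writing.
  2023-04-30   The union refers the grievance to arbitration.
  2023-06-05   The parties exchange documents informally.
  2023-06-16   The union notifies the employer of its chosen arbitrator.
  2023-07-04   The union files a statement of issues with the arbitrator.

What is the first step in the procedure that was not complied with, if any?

Step 5

Step 1 — counting 74 days from 2023-01-20 (when the grieved event occurs) gives a deadline of 2023-04-04; done 2023-01-21 — timely.
Step 2 — counting 69 days from 2023-01-21 (when the written grievance is presented to the supervisor) gives a deadline of 2023-03-31; completed 2023-01-27, before the deadline.
Step 3 — counting 47 days from 2023-01-27 (when the grievance is advanced to the department head) gives a deadline of 2023-03-15; 2023-03-14 is within that limit.
Step 4 — counting 50 days from 2023-03-14 (when the grievance is advanced to the Director) gives a deadline of 2023-05-03; completed 2023-03-16, before the deadline.
Step 5 — 7 and 43 days from 2023-03-16 (when a grievance meeting is requested) are 2023-03-23 and 2023-04-28 respectively; done 2023-04-30 — 2 days after the window closed.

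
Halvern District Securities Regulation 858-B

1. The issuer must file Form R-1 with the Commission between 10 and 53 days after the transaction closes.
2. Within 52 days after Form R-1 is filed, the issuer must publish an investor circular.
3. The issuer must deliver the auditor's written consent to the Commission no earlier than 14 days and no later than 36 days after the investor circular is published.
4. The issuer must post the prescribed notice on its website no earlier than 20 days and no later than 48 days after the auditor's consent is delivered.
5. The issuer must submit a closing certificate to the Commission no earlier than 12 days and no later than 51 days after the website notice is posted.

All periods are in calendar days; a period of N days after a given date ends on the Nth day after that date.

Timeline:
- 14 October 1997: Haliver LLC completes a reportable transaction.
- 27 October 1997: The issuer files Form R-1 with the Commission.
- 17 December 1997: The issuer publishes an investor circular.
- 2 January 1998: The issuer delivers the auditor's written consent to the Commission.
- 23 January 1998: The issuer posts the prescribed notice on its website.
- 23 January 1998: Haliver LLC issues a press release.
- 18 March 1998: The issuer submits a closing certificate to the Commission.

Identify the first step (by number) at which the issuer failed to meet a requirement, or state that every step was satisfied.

Step 1: the window is 10–53 days after 14 October 1997 (when the transaction closes), so 24 October 1997 through 6 December 1997; done 27 October 1997 — within the window.
Step 2: 52 days after 27 October 1997 (when Form R-1 is filed) is 18 December 1997; completed 17 December 1997, before the deadline.
Step 3: the window is 14–36 days after 17 December 1997 (when the investor circular is published), so 31 December 1997 through 22 January 1998; done 2 January 1998 — within the window.
Step 4: the window is 20–48 days after 2 January 1998 (when the auditor's consent is delivered), so 22 January 1998 through 19 February 1998; done 23 January 1998 — within the window.
Step 5: the window is 12–51 days after 23 January 1998 (when the website notice is posted), so 4 February 1998 through 15 March 1998; 18 March 1998 is 3 days past the end of the window.

Step 5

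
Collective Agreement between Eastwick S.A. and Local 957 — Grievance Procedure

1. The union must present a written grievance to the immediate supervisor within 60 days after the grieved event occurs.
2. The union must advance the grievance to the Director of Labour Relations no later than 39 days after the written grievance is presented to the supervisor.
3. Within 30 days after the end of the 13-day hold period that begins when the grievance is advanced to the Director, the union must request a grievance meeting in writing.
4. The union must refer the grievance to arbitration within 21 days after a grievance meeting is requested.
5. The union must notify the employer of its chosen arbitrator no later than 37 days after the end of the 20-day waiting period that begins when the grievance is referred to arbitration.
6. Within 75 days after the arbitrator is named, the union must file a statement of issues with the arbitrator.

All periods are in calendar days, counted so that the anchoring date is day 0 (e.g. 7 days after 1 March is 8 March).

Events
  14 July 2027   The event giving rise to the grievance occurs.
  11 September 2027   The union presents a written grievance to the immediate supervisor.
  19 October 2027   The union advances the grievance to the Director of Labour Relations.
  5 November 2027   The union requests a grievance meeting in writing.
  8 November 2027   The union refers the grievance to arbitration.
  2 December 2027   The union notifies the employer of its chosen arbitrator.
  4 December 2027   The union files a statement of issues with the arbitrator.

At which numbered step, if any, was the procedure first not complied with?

Step 1 — counting 60 days from 14 July 2027 (when the grieved event occurs) gives a deadline of 12 September 2027; done 11 September 2027 — timely.
Step 2 — counting 39 days from 11 September 2027 (when the written grievance is presented to the supervisor) gives a deadline of 20 October 2027; 19 October 2027 is within that limit.
Step 3 — counting 30 days from 1 November 2027 (end of the 13-day hold period, which began when the grievance is advanced to the Director on 19 October 2027) gives a deadline of 1 December 2027; 5 November 2027 is within that limit.
Step 4 — counting 21 days from 5 November 2027 (when a grievance meeting is requested) gives a deadline of 26 November 2027; done 8 November 2027 — timely.
Step 5 — counting 37 days from 28 November 2027 (end of the 20-day waiting period, which began when the grievance is referred to arbitration on 8 November 2027) gives a deadline of 4 January 2028; 2 December 2027 is within that limit.
Step 6 — counting 75 days from 2 December 2027 (when the arbitrator is named) gives a deadline of 15 February 2028; 4 December 2027 is within that limit.

None — every step was satisfied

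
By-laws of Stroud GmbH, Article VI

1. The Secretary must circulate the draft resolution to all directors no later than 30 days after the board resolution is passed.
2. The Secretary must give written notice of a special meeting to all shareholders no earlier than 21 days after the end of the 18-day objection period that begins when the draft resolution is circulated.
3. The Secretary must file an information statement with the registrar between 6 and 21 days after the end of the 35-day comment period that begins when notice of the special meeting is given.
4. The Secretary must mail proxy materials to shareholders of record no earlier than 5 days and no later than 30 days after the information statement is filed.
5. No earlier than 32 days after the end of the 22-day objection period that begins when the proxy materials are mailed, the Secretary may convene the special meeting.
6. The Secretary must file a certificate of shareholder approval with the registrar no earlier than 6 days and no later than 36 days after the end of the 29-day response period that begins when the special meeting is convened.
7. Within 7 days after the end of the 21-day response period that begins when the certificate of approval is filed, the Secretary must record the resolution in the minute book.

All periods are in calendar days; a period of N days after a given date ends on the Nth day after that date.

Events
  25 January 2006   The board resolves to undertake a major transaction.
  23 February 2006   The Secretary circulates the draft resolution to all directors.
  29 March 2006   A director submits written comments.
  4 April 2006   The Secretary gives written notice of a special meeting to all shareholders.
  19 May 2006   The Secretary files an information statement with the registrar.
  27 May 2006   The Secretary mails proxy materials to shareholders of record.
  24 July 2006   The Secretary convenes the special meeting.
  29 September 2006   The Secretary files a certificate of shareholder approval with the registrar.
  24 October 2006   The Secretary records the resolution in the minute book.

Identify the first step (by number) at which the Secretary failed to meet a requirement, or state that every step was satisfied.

Step 6

Step 1 — counting 30 days from 25 January 2006 (when the board resolution is passed) gives a deadline of 24 February 2006; done 23 February 2006 — timely.
Step 2 — must wait 21 days from 13 March 2006 (end of the 18-day objection period, which began when the draft resolution is circulated on 23 February 2006), so not before 3 April 2006; done 4 April 2006 — permitted.
Step 3 — 6 and 21 days from 9 May 2006 (end of the 35-day comment period, which began when notice of the special meeting is given on 4 April 2006) are 15 May 2006 and 30 May 2006 respectively; done 19 May 2006 — within the window.
Step 4 — 5 and 30 days from 19 May 2006 (when the information statement is filed) are 24 May 2006 and 18 June 2006 respectively; 27 May 2006 falls inside that range.
Step 5 — must wait 32 days from 18 June 2006 (end of the 22-day objection period, which began when the proxy materials are mailed on 27 May 2006), so not before 20 July 2006; 24 July 2006 is on or after that date.
Step 6 — 6 and 36 days from 22 August 2006 (end of the 29-day response period, which began when the special meeting is convened on 24 July 2006) are 28 August 2006 and 27 September 2006 respectively; 29 September 2006 is 2 days past the end of the window.
The procedure was therefore not followed at step 6.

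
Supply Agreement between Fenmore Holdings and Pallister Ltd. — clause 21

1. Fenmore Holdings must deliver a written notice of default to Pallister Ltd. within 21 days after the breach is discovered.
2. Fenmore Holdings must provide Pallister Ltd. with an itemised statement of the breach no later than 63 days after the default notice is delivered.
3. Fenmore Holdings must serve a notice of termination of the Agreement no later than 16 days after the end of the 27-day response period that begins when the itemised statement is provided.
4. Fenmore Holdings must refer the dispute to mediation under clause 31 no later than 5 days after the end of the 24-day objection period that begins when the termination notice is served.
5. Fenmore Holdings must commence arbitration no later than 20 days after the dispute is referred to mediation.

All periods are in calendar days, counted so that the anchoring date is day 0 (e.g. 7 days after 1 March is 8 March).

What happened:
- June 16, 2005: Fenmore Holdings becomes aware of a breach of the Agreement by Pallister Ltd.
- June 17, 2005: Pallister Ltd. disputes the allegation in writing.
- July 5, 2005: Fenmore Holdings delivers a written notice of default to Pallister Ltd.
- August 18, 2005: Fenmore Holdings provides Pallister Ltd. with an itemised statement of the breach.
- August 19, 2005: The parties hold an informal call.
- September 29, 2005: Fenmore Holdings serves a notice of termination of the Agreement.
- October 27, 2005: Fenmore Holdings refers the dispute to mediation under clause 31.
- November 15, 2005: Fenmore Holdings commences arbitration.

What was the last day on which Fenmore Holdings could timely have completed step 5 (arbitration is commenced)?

November 16, 2005

Step 5 runs from October 27, 2005, when the dispute is referred to mediation. 20 days after October 27, 2005 is November 16, 2005.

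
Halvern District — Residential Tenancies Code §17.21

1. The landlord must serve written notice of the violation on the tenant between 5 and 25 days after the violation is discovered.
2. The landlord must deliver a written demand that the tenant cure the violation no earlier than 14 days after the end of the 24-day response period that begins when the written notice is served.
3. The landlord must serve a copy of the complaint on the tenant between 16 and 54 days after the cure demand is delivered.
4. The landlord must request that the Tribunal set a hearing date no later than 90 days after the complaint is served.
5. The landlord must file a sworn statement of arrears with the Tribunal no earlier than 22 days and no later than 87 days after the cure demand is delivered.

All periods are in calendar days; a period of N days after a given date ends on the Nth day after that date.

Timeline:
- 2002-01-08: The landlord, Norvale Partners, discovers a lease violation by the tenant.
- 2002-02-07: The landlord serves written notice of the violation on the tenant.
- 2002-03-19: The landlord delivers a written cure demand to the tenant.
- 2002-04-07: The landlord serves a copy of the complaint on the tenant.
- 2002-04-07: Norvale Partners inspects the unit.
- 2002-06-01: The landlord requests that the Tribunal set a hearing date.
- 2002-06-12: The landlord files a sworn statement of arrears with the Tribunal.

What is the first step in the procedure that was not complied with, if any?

Step 1

(1) the permitted window runs from 2002-01-08 + 5 = 2002-01-13 to 2002-01-08 + 25 = 2002-02-02; 2002-02-07 is 5 days past the end of the window.
No need to go further; step 1 was not satisfied.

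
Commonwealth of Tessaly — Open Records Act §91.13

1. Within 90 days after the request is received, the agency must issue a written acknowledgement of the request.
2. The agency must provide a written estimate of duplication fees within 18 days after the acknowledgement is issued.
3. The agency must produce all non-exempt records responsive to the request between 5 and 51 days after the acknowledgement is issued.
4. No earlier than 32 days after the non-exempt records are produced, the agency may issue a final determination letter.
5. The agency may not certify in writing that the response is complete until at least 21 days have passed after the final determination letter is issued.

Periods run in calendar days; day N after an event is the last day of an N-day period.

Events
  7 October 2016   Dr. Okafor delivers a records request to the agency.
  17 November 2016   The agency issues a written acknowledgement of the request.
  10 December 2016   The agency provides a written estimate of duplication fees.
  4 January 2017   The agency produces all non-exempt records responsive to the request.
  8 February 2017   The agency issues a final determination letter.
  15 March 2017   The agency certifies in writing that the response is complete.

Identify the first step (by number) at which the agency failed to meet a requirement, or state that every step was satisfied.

Step 1 — counting 90 days from 7 October 2016 (when the request is received) gives a deadline of 5 January 2017; done 17 November 2016 — timely.
Step 2 — counting 18 days from 17 November 2016 (when the acknowledgement is issued) gives a deadline of 5 December 2016; 10 December 2016 misses that deadline by 5 days.
Later steps need not be reached.

Step 2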